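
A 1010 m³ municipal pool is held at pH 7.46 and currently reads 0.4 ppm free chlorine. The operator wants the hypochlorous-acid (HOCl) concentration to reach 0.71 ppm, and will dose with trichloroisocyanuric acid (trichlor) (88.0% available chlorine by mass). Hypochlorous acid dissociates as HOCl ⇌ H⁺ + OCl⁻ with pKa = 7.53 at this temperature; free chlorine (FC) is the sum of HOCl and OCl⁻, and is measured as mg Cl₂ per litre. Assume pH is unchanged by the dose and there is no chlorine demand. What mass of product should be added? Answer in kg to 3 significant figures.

Volume: 1010 m³ = 1,010,000 L.
[OCl⁻]/[HOCl] = 10^(pH − pKa) = 10^(7.46 − 7.53) = 0.8511; fraction as HOCl = 1/(1 + 0.8511) = 0.5402.
Free chlorine required for 0.71 ppm HOCl: 0.71 / 0.5402 = 1.314 ppm.
FC to add: 1.314 − 0.4 = 0.9143 mg/L as Cl₂.
Cl₂ equivalent: 0.9143 mg/L × 1,010,000 L = 923.5 g.
Product at 88.0% available Cl: 923.5 / 0.88 = 1049 g.

1.05 kg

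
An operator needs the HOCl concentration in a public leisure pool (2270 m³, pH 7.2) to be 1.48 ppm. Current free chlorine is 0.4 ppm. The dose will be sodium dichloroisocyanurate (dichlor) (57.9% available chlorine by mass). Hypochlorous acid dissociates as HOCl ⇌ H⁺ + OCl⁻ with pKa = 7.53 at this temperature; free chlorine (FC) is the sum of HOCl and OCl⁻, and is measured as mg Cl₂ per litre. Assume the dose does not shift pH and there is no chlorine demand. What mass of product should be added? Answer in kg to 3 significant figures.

Volume: 2270 m³ = 2,270,000 L.
[OCl⁻]/[HOCl] = 10^(pH − pKa) = 10^(7.2 − 7.53) = 0.4677; fraction as HOCl = 1/(1 + 0.4677) = 0.6813.
Free chlorine required for 1.48 ppm HOCl: 1.48 / 0.6813 = 2.172 ppm.
FC to add: 2.172 − 0.4 = 1.772 mg/L as Cl₂.
Cl₂ equivalent: 1.772 mg/L × 2,270,000 L = 4023 g.
Product at 57.9% available Cl: 4023 / 0.579 = 6948 g.

6.95 kg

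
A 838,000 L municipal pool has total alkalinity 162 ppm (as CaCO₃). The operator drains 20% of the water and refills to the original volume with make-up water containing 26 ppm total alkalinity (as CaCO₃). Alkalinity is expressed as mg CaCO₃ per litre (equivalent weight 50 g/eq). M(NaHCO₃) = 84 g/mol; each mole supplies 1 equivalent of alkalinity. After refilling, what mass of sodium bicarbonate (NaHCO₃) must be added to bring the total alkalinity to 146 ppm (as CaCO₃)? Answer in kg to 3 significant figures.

After draining 20% and refilling: 162 × 0.80 + 26 × 0.20 = 134.8 ppm.
Deficit to target: 146 − 134.8 = 11.2 mg/L.
As CaCO₃: 11.2 mg/L × 838,000 L = 9386 g; ÷ 50 g/eq ÷ 1 = 187.7 mol NaHCO₃.
Mass: 187.7 × 84 = 15,770 g.

15.8 kg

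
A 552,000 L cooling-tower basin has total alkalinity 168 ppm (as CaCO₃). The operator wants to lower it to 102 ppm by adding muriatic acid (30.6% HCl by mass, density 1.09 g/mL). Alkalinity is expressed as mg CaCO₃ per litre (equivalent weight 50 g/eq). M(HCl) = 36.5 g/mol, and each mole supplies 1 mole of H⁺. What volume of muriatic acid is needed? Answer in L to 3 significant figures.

Alkalinity to neutralize: (168 − 102) = 66 mg/L as CaCO₃ × 552,000 L = 36,430 g as CaCO₃.
Equivalents of H⁺ required: 36,430 ÷ 50 g/eq = 728.6 eq = 728.6 mol HCl.
Mass of HCl: 728.6 × 36.5 = 26,600 g.
Mass of 30.6% solution: 26,600 / 0.306 = 86,910 g.
Volume: 86,910 g ÷ 1.09 g/mL = 79,740 mL.

79.7 L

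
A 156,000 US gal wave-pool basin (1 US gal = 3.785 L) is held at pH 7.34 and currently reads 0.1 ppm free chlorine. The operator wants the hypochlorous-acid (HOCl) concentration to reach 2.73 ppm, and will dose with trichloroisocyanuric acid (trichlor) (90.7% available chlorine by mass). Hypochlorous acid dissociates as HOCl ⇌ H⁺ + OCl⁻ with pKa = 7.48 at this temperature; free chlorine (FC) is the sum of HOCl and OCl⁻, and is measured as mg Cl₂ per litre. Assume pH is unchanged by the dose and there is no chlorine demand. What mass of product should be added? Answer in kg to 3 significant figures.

3.00 kg

Volume: 156,000 US gal × 3.785 L/gal = 590,460 L.
[OCl⁻]/[HOCl] = 10^(pH − pKa) = 10^(7.34 − 7.48) = 0.7244; fraction as HOCl = 1/(1 + 0.7244) = 0.5799.
Free chlorine required for 2.73 ppm HOCl: 2.73 / 0.5799 = 4.708 ppm.
FC to add: 4.708 − 0.1 = 4.608 mg/L as Cl₂.
Cl₂ equivalent: 4.608 mg/L × 590,460 L = 2721 g.
Product at 90.7% available Cl: 2721 / 0.907 = 3000 g.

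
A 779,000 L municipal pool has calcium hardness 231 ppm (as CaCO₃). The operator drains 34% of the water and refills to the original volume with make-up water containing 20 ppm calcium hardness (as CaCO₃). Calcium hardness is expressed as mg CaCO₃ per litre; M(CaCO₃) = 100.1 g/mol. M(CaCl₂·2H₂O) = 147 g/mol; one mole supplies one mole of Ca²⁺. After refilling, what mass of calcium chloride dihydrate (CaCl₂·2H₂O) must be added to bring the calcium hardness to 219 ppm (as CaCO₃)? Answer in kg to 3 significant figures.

After draining 34% and refilling: 231 × 0.66 + 20 × 0.34 = 159.26 ppm.
Deficit to target: 219 − 159.26 = 59.74 mg/L.
As CaCO₃: 59.74 mg/L × 779,000 L = 46,540 g; ÷ 100.1 = 464.9 mol Ca²⁺.
Mass: 464.9 × 147 = 68,340 g.

68.3 kg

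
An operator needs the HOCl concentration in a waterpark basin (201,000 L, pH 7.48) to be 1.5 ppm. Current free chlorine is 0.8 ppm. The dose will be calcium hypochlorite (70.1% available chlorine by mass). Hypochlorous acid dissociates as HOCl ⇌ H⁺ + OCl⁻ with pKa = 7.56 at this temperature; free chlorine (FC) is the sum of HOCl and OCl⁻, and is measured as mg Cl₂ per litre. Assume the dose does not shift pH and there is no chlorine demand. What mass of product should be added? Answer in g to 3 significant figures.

558 g

[OCl⁻]/[HOCl] = 10^(pH − pKa) = 10^(7.48 − 7.56) = 0.8318; fraction as HOCl = 1/(1 + 0.8318) = 0.5459.
Free chlorine required for 1.5 ppm HOCl: 1.5 / 0.5459 = 2.748 ppm.
FC to add: 2.748 − 0.8 = 1.948 mg/L as Cl₂.
Cl₂ equivalent: 1.948 mg/L × 201,000 L = 391.5 g.
Product at 70.1% available Cl: 391.5 / 0.701 = 558.5 g.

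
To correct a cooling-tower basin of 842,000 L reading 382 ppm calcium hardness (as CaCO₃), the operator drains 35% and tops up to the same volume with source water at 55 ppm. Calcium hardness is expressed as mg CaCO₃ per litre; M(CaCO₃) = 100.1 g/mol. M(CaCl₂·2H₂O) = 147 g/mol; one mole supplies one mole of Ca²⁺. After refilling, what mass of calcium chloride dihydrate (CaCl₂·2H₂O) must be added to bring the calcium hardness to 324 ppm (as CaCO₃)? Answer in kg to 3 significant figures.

After draining 35% and refilling: 382 × 0.65 + 55 × 0.35 = 267.55 ppm.
Deficit to target: 324 − 267.55 = 56.45 mg/L.
As CaCO₃: 56.45 mg/L × 842,000 L = 47,530 g; ÷ 100.1 = 474.8 mol Ca²⁺.
Mass: 474.8 × 147 = 69,800 g.

69.8 kg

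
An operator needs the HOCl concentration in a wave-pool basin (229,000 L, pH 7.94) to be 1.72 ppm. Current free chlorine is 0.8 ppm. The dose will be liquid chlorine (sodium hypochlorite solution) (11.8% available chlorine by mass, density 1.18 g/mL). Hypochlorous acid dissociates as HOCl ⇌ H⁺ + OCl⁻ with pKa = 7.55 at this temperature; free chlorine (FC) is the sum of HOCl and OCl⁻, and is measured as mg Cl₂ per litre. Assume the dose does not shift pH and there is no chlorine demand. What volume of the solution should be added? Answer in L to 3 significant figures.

[OCl⁻]/[HOCl] = 10^(pH − pKa) = 10^(7.94 − 7.55) = 2.455; fraction as HOCl = 1/(1 + 2.455) = 0.2895.
Free chlorine required for 1.72 ppm HOCl: 1.72 / 0.2895 = 5.942 ppm.
FC to add: 5.942 − 0.8 = 5.142 mg/L as Cl₂.
Cl₂ equivalent: 5.142 mg/L × 229,000 L = 1178 g.
Product at 11.8% available Cl: 1178 / 0.118 = 9979 g.
Volume: 9979 g ÷ 1.18 g/mL = 8457 mL.

8.46 L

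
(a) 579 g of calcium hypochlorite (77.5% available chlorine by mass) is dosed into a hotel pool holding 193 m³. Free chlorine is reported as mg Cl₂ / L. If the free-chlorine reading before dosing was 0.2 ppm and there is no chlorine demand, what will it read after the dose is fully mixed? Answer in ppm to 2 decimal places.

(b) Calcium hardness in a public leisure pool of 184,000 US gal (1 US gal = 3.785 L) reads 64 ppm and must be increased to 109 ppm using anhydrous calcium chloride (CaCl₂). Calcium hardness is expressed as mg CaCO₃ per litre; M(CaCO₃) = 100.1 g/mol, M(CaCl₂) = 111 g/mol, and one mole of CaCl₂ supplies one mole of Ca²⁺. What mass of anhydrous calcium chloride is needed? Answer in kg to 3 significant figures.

(a) 2.53 ppm; (b) 34.8 kg

(a) Volume: 193 m³ = 193,000 L.
(a) Available chlorine delivered: 579 g × 0.775 = 448.7 g as Cl₂.
(a) Concentration rise: 448.7 g / 193,000 L = 2.325 mg/L = 2.33 ppm.
(a) Final FC: 0.2 + 2.33 = 2.53 ppm.

(b) Volume: 184,000 US gal × 3.785 L/gal = 696,440 L.
(b) Hardness to add: (109 − 64) = 45 mg/L as CaCO₃ × 696,440 L = 31,340 g as CaCO₃.
(b) Moles of Ca²⁺ (1 mol Ca²⁺ ≡ 1 mol CaCO₃): 31,340 / 100.1 g/mol = 313.1 mol.
(b) Mass of CaCl₂: 313.1 × 111 = 34,750 g.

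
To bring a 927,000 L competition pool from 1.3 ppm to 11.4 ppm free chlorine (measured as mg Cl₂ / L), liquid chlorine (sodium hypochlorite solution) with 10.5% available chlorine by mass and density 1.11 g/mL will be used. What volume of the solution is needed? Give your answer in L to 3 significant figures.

Chlorine deficit: 11.4 − 1.3 = 10.1 ppm = 10.1 mg/L as Cl₂.
Cl₂ equivalent needed: 10.1 mg/L × 927,000 L = 9,363,000 mg = 9363 g.
Product at 10.5% available chlorine: 9363 / 0.105 = 89,170 g.
Volume at density 1.11 g/mL: 89,170 g ÷ 1.11 g/mL = 80,330 mL.

80.3 L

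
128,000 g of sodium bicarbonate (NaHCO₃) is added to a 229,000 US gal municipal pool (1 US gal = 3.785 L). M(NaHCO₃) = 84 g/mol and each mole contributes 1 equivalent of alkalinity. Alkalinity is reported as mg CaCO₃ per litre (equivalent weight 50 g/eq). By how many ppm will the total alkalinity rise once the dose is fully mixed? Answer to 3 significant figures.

87.9 ppm

Volume: 229,000 US gal × 3.785 L/gal = 866,765 L.
Moles of NaHCO₃: 128,000 g ÷ 84 g/mol = 1524 mol → 1524 eq of alkalinity.
As CaCO₃: 1524 eq × 50 g/eq = 76,190 g.
Rise: 76,190 g / 866,765 L × 1000 = 87.9 mg/L.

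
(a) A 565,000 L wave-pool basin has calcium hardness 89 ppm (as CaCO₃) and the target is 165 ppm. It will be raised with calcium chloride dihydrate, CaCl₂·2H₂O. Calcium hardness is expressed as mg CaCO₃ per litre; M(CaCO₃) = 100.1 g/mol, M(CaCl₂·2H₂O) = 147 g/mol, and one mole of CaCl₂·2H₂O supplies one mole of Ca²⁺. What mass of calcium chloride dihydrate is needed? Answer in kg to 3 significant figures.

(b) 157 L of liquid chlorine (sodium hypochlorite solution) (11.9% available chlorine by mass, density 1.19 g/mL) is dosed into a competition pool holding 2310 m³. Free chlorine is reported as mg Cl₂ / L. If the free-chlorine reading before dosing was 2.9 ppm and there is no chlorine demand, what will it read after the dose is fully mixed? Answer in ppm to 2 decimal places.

(a) Hardness to add: (165 − 89) = 76 mg/L as CaCO₃ × 565,000 L = 42,940 g as CaCO₃.
(a) Moles of Ca²⁺ (1 mol Ca²⁺ ≡ 1 mol CaCO₃): 42,940 / 100.1 g/mol = 429 mol.
(a) Mass of CaCl₂·2H₂O: 429 × 147 = 63,060 g.

(b) Volume: 2310 m³ = 2,310,000 L.
(b) Mass of solution: 157 L × 1000 mL/L × 1.19 g/mL = 186,800 g.
(b) Available chlorine delivered: 186,800 g × 0.119 = 22,230 g as Cl₂.
(b) Concentration rise: 22,230 g / 2,310,000 L = 9.625 mg/L = 9.62 ppm.
(b) Final FC: 2.9 + 9.62 = 12.52 ppm.

(a) 63.1 kg; (b) 12.52 ppm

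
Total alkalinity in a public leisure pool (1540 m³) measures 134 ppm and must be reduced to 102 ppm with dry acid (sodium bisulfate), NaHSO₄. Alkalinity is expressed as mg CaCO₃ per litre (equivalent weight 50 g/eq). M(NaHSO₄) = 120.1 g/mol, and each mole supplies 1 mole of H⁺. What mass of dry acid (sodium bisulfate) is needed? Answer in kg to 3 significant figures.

118 kg

Volume: 1540 m³ = 1,540,000 L.
Alkalinity to neutralize: (134 − 102) = 32 mg/L as CaCO₃ × 1,540,000 L = 49,280 g as CaCO₃.
Equivalents of H⁺ required: 49,280 ÷ 50 g/eq = 985.6 eq = 985.6 mol NaHSO₄.
Mass of NaHSO₄: 985.6 × 120.1 = 118,400 g.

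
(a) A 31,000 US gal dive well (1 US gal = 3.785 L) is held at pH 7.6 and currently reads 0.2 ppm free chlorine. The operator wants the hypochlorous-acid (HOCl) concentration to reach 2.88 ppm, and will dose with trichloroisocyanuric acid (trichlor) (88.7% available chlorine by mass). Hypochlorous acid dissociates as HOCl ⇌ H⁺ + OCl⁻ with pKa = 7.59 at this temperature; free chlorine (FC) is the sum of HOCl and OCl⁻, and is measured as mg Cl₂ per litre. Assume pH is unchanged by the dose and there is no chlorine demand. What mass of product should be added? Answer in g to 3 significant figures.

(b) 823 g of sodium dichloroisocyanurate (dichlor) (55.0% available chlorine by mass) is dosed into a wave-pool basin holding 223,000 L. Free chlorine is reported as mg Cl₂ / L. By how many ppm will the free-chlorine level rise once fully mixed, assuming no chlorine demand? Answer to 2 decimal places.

(a) Volume: 31,000 US gal × 3.785 L/gal = 117,335 L.
(a) [OCl⁻]/[HOCl] = 10^(pH − pKa) = 10^(7.6 − 7.59) = 1.023; fraction as HOCl = 1/(1 + 1.023) = 0.4942.
(a) Free chlorine required for 2.88 ppm HOCl: 2.88 / 0.4942 = 5.827 ppm.
(a) FC to add: 5.827 − 0.2 = 5.627 mg/L as Cl₂.
(a) Cl₂ equivalent: 5.627 mg/L × 117,335 L = 660.3 g.
(a) Product at 88.7% available Cl: 660.3 / 0.887 = 744.4 g.

(b) Available chlorine delivered: 823 g × 0.55 = 452.7 g as Cl₂.
(b) Concentration rise: 452.7 g / 223,000 L = 2.03 mg/L = 2.03 ppm.

(a) 744 g; (b) 2.03 ppm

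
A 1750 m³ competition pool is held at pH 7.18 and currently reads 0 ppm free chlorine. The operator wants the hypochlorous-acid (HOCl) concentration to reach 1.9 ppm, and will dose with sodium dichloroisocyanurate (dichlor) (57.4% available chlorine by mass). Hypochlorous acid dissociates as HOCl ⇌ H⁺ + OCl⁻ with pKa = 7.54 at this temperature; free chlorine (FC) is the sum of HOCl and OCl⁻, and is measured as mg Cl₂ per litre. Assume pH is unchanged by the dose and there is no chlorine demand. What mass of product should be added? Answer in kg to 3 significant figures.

8.32 kg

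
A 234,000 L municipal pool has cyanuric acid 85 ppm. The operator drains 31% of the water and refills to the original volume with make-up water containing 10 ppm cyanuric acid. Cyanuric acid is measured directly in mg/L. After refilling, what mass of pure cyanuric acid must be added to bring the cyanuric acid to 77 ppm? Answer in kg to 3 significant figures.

3.57 kg

After draining 31% and refilling: 85 × 0.69 + 10 × 0.31 = 61.75 ppm.
Deficit to target: 77 − 61.75 = 15.25 mg/L.
Mass: 15.25 mg/L × 234,000 L = 3568 g cyanuric acid.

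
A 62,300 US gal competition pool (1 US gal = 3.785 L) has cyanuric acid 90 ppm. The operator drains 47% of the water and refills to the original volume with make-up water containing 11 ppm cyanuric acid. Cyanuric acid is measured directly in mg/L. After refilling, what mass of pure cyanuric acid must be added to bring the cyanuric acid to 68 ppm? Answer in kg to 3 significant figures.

Volume: 62,300 US gal × 3.785 L/gal = 235,806 L.
After draining 47% and refilling: 90 × 0.53 + 11 × 0.47 = 52.87 ppm.
Deficit to target: 68 − 52.87 = 15.13 mg/L.
Mass: 15.13 mg/L × 235,806 L = 3568 g cyanuric acid.

3.57 kg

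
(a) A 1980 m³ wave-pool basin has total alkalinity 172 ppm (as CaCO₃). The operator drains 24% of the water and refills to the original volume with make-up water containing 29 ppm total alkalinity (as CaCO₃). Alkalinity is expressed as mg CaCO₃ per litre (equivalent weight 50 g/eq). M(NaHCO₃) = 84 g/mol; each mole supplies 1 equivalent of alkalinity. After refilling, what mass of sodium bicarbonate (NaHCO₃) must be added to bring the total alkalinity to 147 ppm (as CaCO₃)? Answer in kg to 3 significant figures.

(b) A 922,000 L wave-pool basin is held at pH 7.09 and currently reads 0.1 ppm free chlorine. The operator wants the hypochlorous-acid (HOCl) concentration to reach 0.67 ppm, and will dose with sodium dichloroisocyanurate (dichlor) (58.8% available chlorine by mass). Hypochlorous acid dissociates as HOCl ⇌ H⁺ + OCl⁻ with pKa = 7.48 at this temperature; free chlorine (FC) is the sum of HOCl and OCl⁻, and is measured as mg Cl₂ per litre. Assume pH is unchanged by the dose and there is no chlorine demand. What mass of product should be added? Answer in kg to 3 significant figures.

(a) 31.0 kg; (b) 1.32 kg

(a) Volume: 1980 m³ = 1,980,000 L.
(a) After draining 24% and refilling: 172 × 0.76 + 29 × 0.24 = 137.68 ppm.
(a) Deficit to target: 147 − 137.68 = 9.32 mg/L.
(a) As CaCO₃: 9.32 mg/L × 1,980,000 L = 18,450 g; ÷ 50 g/eq ÷ 1 = 369.1 mol NaHCO₃.
(a) Mass: 369.1 × 84 = 31,000 g.

(b) [OCl⁻]/[HOCl] = 10^(pH − pKa) = 10^(7.09 − 7.48) = 0.4074; fraction as HOCl = 1/(1 + 0.4074) = 0.7105.
(b) Free chlorine required for 0.67 ppm HOCl: 0.67 / 0.7105 = 0.9429 ppm.
(b) FC to add: 0.9429 − 0.1 = 0.8429 mg/L as Cl₂.
(b) Cl₂ equivalent: 0.8429 mg/L × 922,000 L = 777.2 g.
(b) Product at 58.8% available Cl: 777.2 / 0.588 = 1322 g.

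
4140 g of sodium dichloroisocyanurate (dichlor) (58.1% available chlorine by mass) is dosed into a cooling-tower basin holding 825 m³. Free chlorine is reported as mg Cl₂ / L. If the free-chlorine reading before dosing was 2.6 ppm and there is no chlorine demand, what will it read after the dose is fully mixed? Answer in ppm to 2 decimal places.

Volume: 825 m³ = 825,000 L.
Available chlorine delivered: 4140 g × 0.581 = 2405 g as Cl₂.
Concentration rise: 2405 g / 825,000 L = 2.916 mg/L = 2.92 ppm.
Final FC: 2.6 + 2.92 = 5.52 ppm.

5.52 ppm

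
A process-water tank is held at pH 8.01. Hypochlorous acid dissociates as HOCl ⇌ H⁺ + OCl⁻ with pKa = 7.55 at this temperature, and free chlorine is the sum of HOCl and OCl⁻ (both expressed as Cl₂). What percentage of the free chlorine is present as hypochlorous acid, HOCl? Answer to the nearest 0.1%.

25.7%

[OCl⁻]/[HOCl] = 10^(pH − pKa) = 10^(8.01 − 7.55) = 10^0.46 = 2.884.
Fraction as HOCl = 1 / (1 + 2.884) = 0.2575.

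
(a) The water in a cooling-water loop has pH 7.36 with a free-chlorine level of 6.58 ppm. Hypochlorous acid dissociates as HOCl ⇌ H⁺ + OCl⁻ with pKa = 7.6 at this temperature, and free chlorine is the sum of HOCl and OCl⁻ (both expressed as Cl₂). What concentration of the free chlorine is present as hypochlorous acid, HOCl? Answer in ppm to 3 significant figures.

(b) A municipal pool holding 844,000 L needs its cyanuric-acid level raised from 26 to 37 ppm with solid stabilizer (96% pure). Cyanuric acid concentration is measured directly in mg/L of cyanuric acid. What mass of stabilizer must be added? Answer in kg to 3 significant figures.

(a) [OCl⁻]/[HOCl] = 10^(pH − pKa) = 10^(7.36 − 7.6) = 10^-0.24 = 0.5754.
(a) Fraction as HOCl = 1 / (1 + 0.5754) = 0.6347.
(a) HOCl = 0.6347 × 6.58 ppm = 4.177 ppm.

(b) CYA to add: (37 − 26) = 11 mg/L × 844,000 L = 9284 g cyanuric acid.
(b) At 96% purity: 9284 / 0.96 = 9671 g product.

(a) 4.18 ppm; (b) 9.67 kg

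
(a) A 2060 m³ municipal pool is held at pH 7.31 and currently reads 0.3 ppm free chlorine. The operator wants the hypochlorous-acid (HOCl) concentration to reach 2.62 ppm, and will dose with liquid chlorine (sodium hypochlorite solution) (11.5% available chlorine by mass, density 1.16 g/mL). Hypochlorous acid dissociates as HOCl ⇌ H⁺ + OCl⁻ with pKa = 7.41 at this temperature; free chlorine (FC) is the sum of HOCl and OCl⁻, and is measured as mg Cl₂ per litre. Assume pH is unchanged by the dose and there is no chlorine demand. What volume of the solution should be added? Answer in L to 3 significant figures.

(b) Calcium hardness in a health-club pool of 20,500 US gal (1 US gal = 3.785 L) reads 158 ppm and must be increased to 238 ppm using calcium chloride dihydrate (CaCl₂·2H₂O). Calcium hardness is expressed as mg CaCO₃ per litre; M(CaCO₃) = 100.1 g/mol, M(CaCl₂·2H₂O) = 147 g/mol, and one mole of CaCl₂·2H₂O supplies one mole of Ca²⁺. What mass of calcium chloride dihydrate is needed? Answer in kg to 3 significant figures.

(a) 68.0 L; (b) 9.12 kg

(a) Volume: 2060 m³ = 2,060,000 L.
(a) [OCl⁻]/[HOCl] = 10^(pH − pKa) = 10^(7.31 − 7.41) = 0.7943; fraction as HOCl = 1/(1 + 0.7943) = 0.5573.
(a) Free chlorine required for 2.62 ppm HOCl: 2.62 / 0.5573 = 4.701 ppm.
(a) FC to add: 4.701 − 0.3 = 4.401 mg/L as Cl₂.
(a) Cl₂ equivalent: 4.401 mg/L × 2,060,000 L = 9066 g.
(a) Product at 11.5% available Cl: 9066 / 0.115 = 78,840 g.
(a) Volume: 78,840 g ÷ 1.16 g/mL = 67,960 mL.

(b) Volume: 20,500 US gal × 3.785 L/gal = 77,592 L.
(b) Hardness to add: (238 − 158) = 80 mg/L as CaCO₃ × 77,592 L = 6207 g as CaCO₃.
(b) Moles of Ca²⁺ (1 mol Ca²⁺ ≡ 1 mol CaCO₃): 6207 / 100.1 g/mol = 62.01 mol.
(b) Mass of CaCl₂·2H₂O: 62.01 × 147 = 9116 g.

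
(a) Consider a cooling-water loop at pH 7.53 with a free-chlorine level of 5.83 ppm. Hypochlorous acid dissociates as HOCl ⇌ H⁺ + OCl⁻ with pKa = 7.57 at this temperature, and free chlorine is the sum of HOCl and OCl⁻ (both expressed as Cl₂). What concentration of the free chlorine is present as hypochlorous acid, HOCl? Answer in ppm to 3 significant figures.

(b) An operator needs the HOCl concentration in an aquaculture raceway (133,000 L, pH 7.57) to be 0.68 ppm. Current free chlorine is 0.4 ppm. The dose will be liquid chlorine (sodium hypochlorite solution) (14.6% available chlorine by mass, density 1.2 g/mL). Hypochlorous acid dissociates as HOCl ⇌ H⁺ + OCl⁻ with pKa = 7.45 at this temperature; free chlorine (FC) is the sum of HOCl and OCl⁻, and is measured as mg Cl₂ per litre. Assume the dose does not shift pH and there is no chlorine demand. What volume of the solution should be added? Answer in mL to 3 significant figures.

(a) [OCl⁻]/[HOCl] = 10^(pH − pKa) = 10^(7.53 − 7.57) = 10^-0.04 = 0.912.
(a) Fraction as HOCl = 1 / (1 + 0.912) = 0.523.
(a) HOCl = 0.523 × 5.83 ppm = 3.049 ppm.

(b) [OCl⁻]/[HOCl] = 10^(pH − pKa) = 10^(7.57 − 7.45) = 1.318; fraction as HOCl = 1/(1 + 1.318) = 0.4314.
(b) Free chlorine required for 0.68 ppm HOCl: 0.68 / 0.4314 = 1.576 ppm.
(b) FC to add: 1.576 − 0.4 = 1.176 mg/L as Cl₂.
(b) Cl₂ equivalent: 1.176 mg/L × 133,000 L = 156.5 g.
(b) Product at 14.6% available Cl: 156.5 / 0.146 = 1072 g.
(b) Volume: 1072 g ÷ 1.2 g/mL = 893.1 mL.

(a) 3.05 ppm; (b) 893 mL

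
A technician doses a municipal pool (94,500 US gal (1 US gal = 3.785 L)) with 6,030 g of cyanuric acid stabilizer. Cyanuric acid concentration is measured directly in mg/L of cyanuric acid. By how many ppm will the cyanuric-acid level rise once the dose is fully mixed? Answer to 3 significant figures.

Volume: 94,500 US gal × 3.785 L/gal = 357,682 L.
Rise: 6,030 g / 357,682 L × 1000 = 16.86 mg/L.

16.9 ppm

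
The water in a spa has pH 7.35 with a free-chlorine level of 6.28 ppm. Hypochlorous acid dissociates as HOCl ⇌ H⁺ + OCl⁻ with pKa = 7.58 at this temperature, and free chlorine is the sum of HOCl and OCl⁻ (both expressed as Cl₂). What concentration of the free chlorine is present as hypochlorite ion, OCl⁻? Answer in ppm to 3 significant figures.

[OCl⁻]/[HOCl] = 10^(pH − pKa) = 10^(7.35 − 7.58) = 10^-0.23 = 0.5888.
Fraction as HOCl = 1 / (1 + 0.5888) = 0.6294.
OCl⁻ = (1 − 0.6294) × 6.28 ppm = 2.327 ppm.

2.33 ppm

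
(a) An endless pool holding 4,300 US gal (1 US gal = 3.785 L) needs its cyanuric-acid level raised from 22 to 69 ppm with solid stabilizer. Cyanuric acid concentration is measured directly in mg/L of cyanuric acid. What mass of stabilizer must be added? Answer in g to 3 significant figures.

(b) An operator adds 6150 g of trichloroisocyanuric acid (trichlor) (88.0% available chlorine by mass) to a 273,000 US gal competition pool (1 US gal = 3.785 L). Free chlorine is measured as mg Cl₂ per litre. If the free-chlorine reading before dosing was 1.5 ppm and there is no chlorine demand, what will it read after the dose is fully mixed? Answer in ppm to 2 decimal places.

(a) 765 g; (b) 6.74 ppm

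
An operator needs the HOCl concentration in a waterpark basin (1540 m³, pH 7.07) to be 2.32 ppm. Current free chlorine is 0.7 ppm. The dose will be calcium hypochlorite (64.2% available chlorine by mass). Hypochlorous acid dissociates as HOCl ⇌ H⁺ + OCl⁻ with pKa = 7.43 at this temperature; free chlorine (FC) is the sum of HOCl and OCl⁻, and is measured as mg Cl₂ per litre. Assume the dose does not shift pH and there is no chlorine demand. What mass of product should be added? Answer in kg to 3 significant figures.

6.32 kg

Volume: 1540 m³ = 1,540,000 L.
[OCl⁻]/[HOCl] = 10^(pH − pKa) = 10^(7.07 − 7.43) = 0.4365; fraction as HOCl = 1/(1 + 0.4365) = 0.6961.
Free chlorine required for 2.32 ppm HOCl: 2.32 / 0.6961 = 3.333 ppm.
FC to add: 3.333 − 0.7 = 2.633 mg/L as Cl₂.
Cl₂ equivalent: 2.633 mg/L × 1,540,000 L = 4054 g.
Product at 64.2% available Cl: 4054 / 0.642 = 6315 g.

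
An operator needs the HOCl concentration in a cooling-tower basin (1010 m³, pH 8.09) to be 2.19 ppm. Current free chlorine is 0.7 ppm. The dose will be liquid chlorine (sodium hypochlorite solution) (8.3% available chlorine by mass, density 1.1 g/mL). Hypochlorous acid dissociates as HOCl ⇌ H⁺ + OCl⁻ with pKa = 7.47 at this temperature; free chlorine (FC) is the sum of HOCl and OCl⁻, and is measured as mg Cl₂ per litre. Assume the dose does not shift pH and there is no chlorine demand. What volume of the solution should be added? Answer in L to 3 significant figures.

117 L

Volume: 1010 m³ = 1,010,000 L.
[OCl⁻]/[HOCl] = 10^(pH − pKa) = 10^(8.09 − 7.47) = 4.169; fraction as HOCl = 1/(1 + 4.169) = 0.1935.
Free chlorine required for 2.19 ppm HOCl: 2.19 / 0.1935 = 11.32 ppm.
FC to add: 11.32 − 0.7 = 10.62 mg/L as Cl₂.
Cl₂ equivalent: 10.62 mg/L × 1,010,000 L = 10,730 g.
Product at 8.3% available Cl: 10,730 / 0.083 = 129,200 g.
Volume: 129,200 g ÷ 1.1 g/mL = 117,500 mL.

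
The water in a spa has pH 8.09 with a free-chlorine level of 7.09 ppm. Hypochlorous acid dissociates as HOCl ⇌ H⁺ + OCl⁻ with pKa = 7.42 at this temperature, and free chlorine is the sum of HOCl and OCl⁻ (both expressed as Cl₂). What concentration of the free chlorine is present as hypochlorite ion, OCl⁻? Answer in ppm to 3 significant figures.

5.84 ppm

[OCl⁻]/[HOCl] = 10^(pH − pKa) = 10^(8.09 − 7.42) = 10^0.67 = 4.677.
Fraction as HOCl = 1 / (1 + 4.677) = 0.1761.
OCl⁻ = (1 − 0.1761) × 7.09 ppm = 5.841 ppm.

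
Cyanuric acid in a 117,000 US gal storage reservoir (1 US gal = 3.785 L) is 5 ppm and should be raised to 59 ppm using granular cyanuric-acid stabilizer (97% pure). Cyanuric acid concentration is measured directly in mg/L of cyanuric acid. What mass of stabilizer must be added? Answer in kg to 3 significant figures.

Volume: 117,000 US gal × 3.785 L/gal = 442,845 L.
CYA to add: (59 − 5) = 54 mg/L × 442,845 L = 23,910 g cyanuric acid.
At 97% purity: 23,910 / 0.97 = 24,650 g product.

24.7 kg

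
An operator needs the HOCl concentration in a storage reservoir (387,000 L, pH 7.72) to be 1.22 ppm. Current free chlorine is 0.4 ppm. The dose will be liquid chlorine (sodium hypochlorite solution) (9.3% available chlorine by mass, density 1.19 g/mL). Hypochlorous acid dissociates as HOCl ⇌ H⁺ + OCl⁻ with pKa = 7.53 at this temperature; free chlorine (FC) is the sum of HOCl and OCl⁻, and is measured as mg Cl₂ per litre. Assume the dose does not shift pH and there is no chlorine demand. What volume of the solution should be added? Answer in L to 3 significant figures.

9.48 L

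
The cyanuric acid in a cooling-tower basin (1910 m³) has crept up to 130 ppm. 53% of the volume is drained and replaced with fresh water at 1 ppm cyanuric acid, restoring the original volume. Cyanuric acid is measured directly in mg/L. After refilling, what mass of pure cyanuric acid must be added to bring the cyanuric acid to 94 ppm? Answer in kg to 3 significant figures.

Volume: 1910 m³ = 1,910,000 L.
After draining 53% and refilling: 130 × 0.47 + 1 × 0.53 = 61.63 ppm.
Deficit to target: 94 − 61.63 = 32.37 mg/L.
Mass: 32.37 mg/L × 1,910,000 L = 61,830 g cyanuric acid.

61.8 kg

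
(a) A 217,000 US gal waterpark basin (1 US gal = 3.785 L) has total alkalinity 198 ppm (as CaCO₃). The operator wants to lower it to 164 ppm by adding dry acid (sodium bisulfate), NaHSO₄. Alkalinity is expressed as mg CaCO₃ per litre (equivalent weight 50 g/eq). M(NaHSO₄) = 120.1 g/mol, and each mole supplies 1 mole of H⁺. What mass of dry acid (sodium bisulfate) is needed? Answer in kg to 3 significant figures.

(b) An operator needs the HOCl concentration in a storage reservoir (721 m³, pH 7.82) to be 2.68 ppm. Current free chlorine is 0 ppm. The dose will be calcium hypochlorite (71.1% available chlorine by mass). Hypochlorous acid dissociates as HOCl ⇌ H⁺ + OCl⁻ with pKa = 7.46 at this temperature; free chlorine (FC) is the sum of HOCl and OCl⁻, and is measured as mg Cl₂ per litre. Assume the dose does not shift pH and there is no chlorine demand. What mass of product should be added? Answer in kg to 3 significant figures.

(a) 67.1 kg; (b) 8.94 kg

(a) Volume: 217,000 US gal × 3.785 L/gal = 821,345 L.
(a) Alkalinity to neutralize: (198 − 164) = 34 mg/L as CaCO₃ × 821,345 L = 27,930 g as CaCO₃.
(a) Equivalents of H⁺ required: 27,930 ÷ 50 g/eq = 558.5 eq = 558.5 mol NaHSO₄.
(a) Mass of NaHSO₄: 558.5 × 120.1 = 67,080 g.

(b) Volume: 721 m³ = 721,000 L.
(b) [OCl⁻]/[HOCl] = 10^(pH − pKa) = 10^(7.82 − 7.46) = 2.291; fraction as HOCl = 1/(1 + 2.291) = 0.3039.
(b) Free chlorine required for 2.68 ppm HOCl: 2.68 / 0.3039 = 8.82 ppm.
(b) FC to add: 8.82 − 0 = 8.82 mg/L as Cl₂.
(b) Cl₂ equivalent: 8.82 mg/L × 721,000 L = 6359 g.
(b) Product at 71.1% available Cl: 6359 / 0.711 = 8944 g.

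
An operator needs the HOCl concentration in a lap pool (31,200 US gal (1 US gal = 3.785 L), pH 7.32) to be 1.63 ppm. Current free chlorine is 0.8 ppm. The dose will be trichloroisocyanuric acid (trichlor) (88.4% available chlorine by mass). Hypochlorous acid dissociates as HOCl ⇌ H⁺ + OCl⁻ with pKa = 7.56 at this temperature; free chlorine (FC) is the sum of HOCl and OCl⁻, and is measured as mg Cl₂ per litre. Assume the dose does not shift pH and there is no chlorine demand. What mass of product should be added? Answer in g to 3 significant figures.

Volume: 31,200 US gal × 3.785 L/gal = 118,092 L.
[OCl⁻]/[HOCl] = 10^(pH − pKa) = 10^(7.32 − 7.56) = 0.5754; fraction as HOCl = 1/(1 + 0.5754) = 0.6347.
Free chlorine required for 1.63 ppm HOCl: 1.63 / 0.6347 = 2.568 ppm.
FC to add: 2.568 − 0.8 = 1.768 mg/L as Cl₂.
Cl₂ equivalent: 1.768 mg/L × 118,092 L = 208.8 g.
Product at 88.4% available Cl: 208.8 / 0.884 = 236.2 g.

236 g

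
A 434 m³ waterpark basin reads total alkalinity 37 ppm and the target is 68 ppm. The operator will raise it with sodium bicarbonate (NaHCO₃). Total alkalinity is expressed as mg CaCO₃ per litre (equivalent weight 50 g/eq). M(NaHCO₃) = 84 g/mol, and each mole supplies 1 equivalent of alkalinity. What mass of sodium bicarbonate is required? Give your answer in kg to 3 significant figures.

Volume: 434 m³ = 434,000 L.
Alkalinity to add: (68 − 37) = 31 mg/L as CaCO₃ × 434,000 L = 13,450 g as CaCO₃.
Equivalents: 13,450 g ÷ 50 g/eq = 269.1 eq.
NaHCO₃ supplies 1 eq per mole → 269.1 mol.
Mass: 269.1 mol × 84 g/mol = 22,600 g.

22.6 kg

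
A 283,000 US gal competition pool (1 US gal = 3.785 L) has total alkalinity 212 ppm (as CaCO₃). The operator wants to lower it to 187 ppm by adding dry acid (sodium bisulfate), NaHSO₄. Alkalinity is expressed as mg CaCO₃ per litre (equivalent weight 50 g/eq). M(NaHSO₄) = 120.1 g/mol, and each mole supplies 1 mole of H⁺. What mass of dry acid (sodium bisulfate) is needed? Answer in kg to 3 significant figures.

Volume: 283,000 US gal × 3.785 L/gal = 1,071,155 L.
Alkalinity to neutralize: (212 − 187) = 25 mg/L as CaCO₃ × 1,071,155 L = 26,780 g as CaCO₃.
Equivalents of H⁺ required: 26,780 ÷ 50 g/eq = 535.6 eq = 535.6 mol NaHSO₄.
Mass of NaHSO₄: 535.6 × 120.1 = 64,320 g.

64.3 kg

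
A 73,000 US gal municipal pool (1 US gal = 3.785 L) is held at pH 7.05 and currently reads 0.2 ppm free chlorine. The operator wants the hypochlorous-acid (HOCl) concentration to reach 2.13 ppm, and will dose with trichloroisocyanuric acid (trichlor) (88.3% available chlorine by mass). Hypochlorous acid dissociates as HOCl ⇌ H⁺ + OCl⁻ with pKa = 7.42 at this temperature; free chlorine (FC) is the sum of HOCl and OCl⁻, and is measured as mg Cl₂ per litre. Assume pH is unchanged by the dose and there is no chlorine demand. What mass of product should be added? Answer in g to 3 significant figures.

Volume: 73,000 US gal × 3.785 L/gal = 276,305 L.
[OCl⁻]/[HOCl] = 10^(pH − pKa) = 10^(7.05 − 7.42) = 0.4266; fraction as HOCl = 1/(1 + 0.4266) = 0.701.
Free chlorine required for 2.13 ppm HOCl: 2.13 / 0.701 = 3.039 ppm.
FC to add: 3.039 − 0.2 = 2.839 mg/L as Cl₂.
Cl₂ equivalent: 2.839 mg/L × 276,305 L = 784.3 g.
Product at 88.3% available Cl: 784.3 / 0.883 = 888.2 g.

888 g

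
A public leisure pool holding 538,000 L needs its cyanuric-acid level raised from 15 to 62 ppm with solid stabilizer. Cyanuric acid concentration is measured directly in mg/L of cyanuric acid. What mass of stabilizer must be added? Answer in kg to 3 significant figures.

25.3 kg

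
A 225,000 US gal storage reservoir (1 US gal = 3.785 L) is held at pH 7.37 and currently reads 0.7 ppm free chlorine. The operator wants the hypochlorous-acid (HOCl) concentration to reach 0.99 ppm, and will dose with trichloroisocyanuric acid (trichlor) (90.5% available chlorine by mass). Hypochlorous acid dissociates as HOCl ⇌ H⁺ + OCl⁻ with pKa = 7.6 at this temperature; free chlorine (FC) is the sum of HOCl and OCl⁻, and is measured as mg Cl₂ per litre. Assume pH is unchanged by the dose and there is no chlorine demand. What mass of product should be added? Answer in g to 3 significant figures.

Volume: 225,000 US gal × 3.785 L/gal = 851,625 L.
[OCl⁻]/[HOCl] = 10^(pH − pKa) = 10^(7.37 − 7.6) = 0.5888; fraction as HOCl = 1/(1 + 0.5888) = 0.6294.
Free chlorine required for 0.99 ppm HOCl: 0.99 / 0.6294 = 1.573 ppm.
FC to add: 1.573 − 0.7 = 0.873 mg/L as Cl₂.
Cl₂ equivalent: 0.873 mg/L × 851,625 L = 743.4 g.
Product at 90.5% available Cl: 743.4 / 0.905 = 821.5 g.

821 g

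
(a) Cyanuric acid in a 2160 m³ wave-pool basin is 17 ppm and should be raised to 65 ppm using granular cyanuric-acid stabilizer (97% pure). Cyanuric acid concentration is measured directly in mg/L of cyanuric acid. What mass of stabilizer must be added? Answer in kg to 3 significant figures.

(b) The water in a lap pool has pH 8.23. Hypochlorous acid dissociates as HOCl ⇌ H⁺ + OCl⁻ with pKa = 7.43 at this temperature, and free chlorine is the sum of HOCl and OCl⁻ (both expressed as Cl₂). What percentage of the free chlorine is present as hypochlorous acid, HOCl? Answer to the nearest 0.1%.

(a) Volume: 2160 m³ = 2,160,000 L.
(a) CYA to add: (65 − 17) = 48 mg/L × 2,160,000 L = 103,700 g cyanuric acid.
(a) At 97% purity: 103,700 / 0.97 = 106,900 g product.

(b) [OCl⁻]/[HOCl] = 10^(pH − pKa) = 10^(8.23 − 7.43) = 10^0.80 = 6.31.
(b) Fraction as HOCl = 1 / (1 + 6.31) = 0.1368.

(a) 107 kg; (b) 13.7%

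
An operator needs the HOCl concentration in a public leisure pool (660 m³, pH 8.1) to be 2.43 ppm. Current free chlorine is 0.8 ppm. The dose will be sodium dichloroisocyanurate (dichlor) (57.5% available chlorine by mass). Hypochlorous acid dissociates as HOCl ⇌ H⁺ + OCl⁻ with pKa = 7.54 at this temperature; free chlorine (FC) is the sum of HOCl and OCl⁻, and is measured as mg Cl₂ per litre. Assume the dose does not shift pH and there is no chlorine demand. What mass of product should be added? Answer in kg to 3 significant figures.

12.0 kg

Volume: 660 m³ = 660,000 L.
[OCl⁻]/[HOCl] = 10^(pH − pKa) = 10^(8.1 − 7.54) = 3.631; fraction as HOCl = 1/(1 + 3.631) = 0.2159.
Free chlorine required for 2.43 ppm HOCl: 2.43 / 0.2159 = 11.25 ppm.
FC to add: 11.25 − 0.8 = 10.45 mg/L as Cl₂.
Cl₂ equivalent: 10.45 mg/L × 660,000 L = 6899 g.
Product at 57.5% available Cl: 6899 / 0.575 = 12,000 g.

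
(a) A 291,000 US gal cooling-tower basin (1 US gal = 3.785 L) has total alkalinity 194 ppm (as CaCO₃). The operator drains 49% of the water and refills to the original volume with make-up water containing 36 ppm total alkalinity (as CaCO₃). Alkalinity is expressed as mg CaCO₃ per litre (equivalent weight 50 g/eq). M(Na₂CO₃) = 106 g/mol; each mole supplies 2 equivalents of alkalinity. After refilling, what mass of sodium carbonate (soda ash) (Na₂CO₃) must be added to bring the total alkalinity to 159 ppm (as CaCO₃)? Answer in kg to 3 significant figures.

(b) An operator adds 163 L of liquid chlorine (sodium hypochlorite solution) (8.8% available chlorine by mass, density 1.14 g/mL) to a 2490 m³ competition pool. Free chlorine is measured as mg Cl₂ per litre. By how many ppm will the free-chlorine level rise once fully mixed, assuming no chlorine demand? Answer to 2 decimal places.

(a) Volume: 291,000 US gal × 3.785 L/gal = 1,101,435 L.
(a) After draining 49% and refilling: 194 × 0.51 + 36 × 0.49 = 116.58 ppm.
(a) Deficit to target: 159 − 116.58 = 42.42 mg/L.
(a) As CaCO₃: 42.42 mg/L × 1,101,435 L = 46,720 g; ÷ 50 g/eq ÷ 2 = 467.2 mol Na₂CO₃.
(a) Mass: 467.2 × 106 = 49,530 g.

(b) Volume: 2490 m³ = 2,490,000 L.
(b) Mass of solution: 163 L × 1000 mL/L × 1.14 g/mL = 185,800 g.
(b) Available chlorine delivered: 185,800 g × 0.088 = 16,350 g as Cl₂.
(b) Concentration rise: 16,350 g / 2,490,000 L = 6.567 mg/L = 6.57 ppm.

(a) 49.5 kg; (b) 6.57 ppm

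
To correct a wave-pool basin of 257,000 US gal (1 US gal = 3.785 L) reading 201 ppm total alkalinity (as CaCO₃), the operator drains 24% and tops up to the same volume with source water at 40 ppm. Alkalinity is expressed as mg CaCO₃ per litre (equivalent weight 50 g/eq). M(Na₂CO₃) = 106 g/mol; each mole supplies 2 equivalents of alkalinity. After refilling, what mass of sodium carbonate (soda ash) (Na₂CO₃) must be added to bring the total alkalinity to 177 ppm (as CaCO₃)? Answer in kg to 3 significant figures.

15.1 kg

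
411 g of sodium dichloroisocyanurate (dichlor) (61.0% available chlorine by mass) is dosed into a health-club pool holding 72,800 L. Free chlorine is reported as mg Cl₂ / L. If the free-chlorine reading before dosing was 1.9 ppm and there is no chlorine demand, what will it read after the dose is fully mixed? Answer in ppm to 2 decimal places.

5.34 ppm

Available chlorine delivered: 411 g × 0.61 = 250.7 g as Cl₂.
Concentration rise: 250.7 g / 72,800 L = 3.444 mg/L = 3.44 ppm.
Final FC: 1.9 + 3.44 = 5.34 ppm.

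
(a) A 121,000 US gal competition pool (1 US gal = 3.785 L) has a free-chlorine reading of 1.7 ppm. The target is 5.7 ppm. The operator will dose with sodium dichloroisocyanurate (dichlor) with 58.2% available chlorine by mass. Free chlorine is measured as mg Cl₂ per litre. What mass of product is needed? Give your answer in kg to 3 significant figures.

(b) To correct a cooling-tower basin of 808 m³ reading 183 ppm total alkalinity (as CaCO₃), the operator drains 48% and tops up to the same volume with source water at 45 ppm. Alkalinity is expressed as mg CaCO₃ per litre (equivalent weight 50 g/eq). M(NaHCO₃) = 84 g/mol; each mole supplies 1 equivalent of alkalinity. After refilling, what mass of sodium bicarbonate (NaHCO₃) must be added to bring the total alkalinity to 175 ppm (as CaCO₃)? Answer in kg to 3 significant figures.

(a) Volume: 121,000 US gal × 3.785 L/gal = 457,985 L.
(a) Chlorine deficit: 5.7 − 1.7 = 4 ppm = 4 mg/L as Cl₂.
(a) Cl₂ equivalent needed: 4 mg/L × 457,985 L = 1,832,000 mg = 1832 g.
(a) Product at 58.2% available chlorine: 1832 / 0.582 = 3148 g.

(b) Volume: 808 m³ = 808,000 L.
(b) After draining 48% and refilling: 183 × 0.52 + 45 × 0.48 = 116.76 ppm.
(b) Deficit to target: 175 − 116.76 = 58.24 mg/L.
(b) As CaCO₃: 58.24 mg/L × 808,000 L = 47,060 g; ÷ 50 g/eq ÷ 1 = 941.2 mol NaHCO₃.
(b) Mass: 941.2 × 84 = 79,060 g.

(a) 3.15 kg; (b) 79.1 kg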